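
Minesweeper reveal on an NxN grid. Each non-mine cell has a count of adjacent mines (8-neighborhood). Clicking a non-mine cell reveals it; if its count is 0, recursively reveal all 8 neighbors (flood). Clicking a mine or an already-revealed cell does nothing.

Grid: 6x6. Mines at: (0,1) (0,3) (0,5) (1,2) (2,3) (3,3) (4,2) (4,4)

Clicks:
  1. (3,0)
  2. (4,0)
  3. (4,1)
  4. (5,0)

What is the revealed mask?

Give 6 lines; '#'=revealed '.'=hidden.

Click 1 (3,0) count=0: revealed 10 new [(1,0) (1,1) (2,0) (2,1) (3,0) (3,1) (4,0) (4,1) (5,0) (5,1)] -> total=10
Click 2 (4,0) count=0: revealed 0 new [(none)] -> total=10
Click 3 (4,1) count=1: revealed 0 new [(none)] -> total=10
Click 4 (5,0) count=0: revealed 0 new [(none)] -> total=10

Answer: ......
##....
##....
##....
##....
##....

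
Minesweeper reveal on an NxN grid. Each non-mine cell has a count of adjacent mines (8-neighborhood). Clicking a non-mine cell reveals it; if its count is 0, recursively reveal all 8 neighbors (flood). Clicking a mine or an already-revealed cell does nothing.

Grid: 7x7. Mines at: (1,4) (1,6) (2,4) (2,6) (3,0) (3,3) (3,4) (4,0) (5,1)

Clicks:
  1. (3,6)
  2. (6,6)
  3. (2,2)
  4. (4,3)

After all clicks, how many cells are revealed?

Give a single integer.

Answer: 18

Derivation:
Click 1 (3,6) count=1: revealed 1 new [(3,6)] -> total=1
Click 2 (6,6) count=0: revealed 16 new [(3,5) (4,2) (4,3) (4,4) (4,5) (4,6) (5,2) (5,3) (5,4) (5,5) (5,6) (6,2) (6,3) (6,4) (6,5) (6,6)] -> total=17
Click 3 (2,2) count=1: revealed 1 new [(2,2)] -> total=18
Click 4 (4,3) count=2: revealed 0 new [(none)] -> total=18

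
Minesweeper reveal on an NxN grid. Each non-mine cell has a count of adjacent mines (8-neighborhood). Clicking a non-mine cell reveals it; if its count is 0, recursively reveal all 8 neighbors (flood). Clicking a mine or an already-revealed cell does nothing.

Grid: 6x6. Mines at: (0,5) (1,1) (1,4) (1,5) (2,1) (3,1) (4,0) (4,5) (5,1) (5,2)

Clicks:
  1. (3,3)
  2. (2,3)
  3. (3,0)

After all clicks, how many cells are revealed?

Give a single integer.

Answer: 10

Derivation:
Click 1 (3,3) count=0: revealed 9 new [(2,2) (2,3) (2,4) (3,2) (3,3) (3,4) (4,2) (4,3) (4,4)] -> total=9
Click 2 (2,3) count=1: revealed 0 new [(none)] -> total=9
Click 3 (3,0) count=3: revealed 1 new [(3,0)] -> total=10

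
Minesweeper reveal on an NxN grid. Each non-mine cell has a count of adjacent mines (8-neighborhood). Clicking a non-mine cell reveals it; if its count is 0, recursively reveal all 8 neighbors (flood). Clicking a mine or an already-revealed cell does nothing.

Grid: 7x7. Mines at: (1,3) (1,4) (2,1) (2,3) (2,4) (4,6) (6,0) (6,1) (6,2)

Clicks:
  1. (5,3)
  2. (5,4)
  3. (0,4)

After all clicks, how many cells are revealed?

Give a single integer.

Click 1 (5,3) count=1: revealed 1 new [(5,3)] -> total=1
Click 2 (5,4) count=0: revealed 22 new [(3,0) (3,1) (3,2) (3,3) (3,4) (3,5) (4,0) (4,1) (4,2) (4,3) (4,4) (4,5) (5,0) (5,1) (5,2) (5,4) (5,5) (5,6) (6,3) (6,4) (6,5) (6,6)] -> total=23
Click 3 (0,4) count=2: revealed 1 new [(0,4)] -> total=24

Answer: 24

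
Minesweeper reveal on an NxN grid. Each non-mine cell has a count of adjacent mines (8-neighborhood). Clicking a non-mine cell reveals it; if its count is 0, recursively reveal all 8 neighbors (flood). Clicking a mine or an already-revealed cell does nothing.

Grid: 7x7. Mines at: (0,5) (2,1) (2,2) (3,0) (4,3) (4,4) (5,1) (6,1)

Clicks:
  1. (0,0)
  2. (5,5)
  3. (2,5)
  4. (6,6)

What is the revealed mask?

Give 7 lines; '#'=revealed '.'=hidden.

Answer: #####..
#######
...####
...####
.....##
..#####
..#####

Derivation:
Click 1 (0,0) count=0: revealed 10 new [(0,0) (0,1) (0,2) (0,3) (0,4) (1,0) (1,1) (1,2) (1,3) (1,4)] -> total=10
Click 2 (5,5) count=1: revealed 1 new [(5,5)] -> total=11
Click 3 (2,5) count=0: revealed 21 new [(1,5) (1,6) (2,3) (2,4) (2,5) (2,6) (3,3) (3,4) (3,5) (3,6) (4,5) (4,6) (5,2) (5,3) (5,4) (5,6) (6,2) (6,3) (6,4) (6,5) (6,6)] -> total=32
Click 4 (6,6) count=0: revealed 0 new [(none)] -> total=32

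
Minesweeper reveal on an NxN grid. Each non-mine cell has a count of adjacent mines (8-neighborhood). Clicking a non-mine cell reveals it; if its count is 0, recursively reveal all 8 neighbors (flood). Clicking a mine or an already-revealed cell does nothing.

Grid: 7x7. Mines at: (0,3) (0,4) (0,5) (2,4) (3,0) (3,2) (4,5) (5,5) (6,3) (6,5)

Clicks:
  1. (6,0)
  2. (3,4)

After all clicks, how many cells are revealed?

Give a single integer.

Click 1 (6,0) count=0: revealed 9 new [(4,0) (4,1) (4,2) (5,0) (5,1) (5,2) (6,0) (6,1) (6,2)] -> total=9
Click 2 (3,4) count=2: revealed 1 new [(3,4)] -> total=10

Answer: 10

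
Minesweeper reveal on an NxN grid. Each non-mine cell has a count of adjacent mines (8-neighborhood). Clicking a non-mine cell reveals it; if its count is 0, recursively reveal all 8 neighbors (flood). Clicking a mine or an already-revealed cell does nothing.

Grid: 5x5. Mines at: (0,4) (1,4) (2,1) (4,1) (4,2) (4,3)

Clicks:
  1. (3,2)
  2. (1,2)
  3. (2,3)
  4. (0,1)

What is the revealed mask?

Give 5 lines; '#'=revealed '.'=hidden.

Answer: ####.
####.
...#.
..#..
.....

Derivation:
Click 1 (3,2) count=4: revealed 1 new [(3,2)] -> total=1
Click 2 (1,2) count=1: revealed 1 new [(1,2)] -> total=2
Click 3 (2,3) count=1: revealed 1 new [(2,3)] -> total=3
Click 4 (0,1) count=0: revealed 7 new [(0,0) (0,1) (0,2) (0,3) (1,0) (1,1) (1,3)] -> total=10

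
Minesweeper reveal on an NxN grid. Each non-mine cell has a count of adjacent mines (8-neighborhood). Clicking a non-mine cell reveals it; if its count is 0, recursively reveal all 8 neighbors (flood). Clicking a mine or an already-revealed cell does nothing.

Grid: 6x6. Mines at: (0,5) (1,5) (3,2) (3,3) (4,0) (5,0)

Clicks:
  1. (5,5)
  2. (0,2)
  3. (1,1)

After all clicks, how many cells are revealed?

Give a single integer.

Answer: 30

Derivation:
Click 1 (5,5) count=0: revealed 14 new [(2,4) (2,5) (3,4) (3,5) (4,1) (4,2) (4,3) (4,4) (4,5) (5,1) (5,2) (5,3) (5,4) (5,5)] -> total=14
Click 2 (0,2) count=0: revealed 16 new [(0,0) (0,1) (0,2) (0,3) (0,4) (1,0) (1,1) (1,2) (1,3) (1,4) (2,0) (2,1) (2,2) (2,3) (3,0) (3,1)] -> total=30
Click 3 (1,1) count=0: revealed 0 new [(none)] -> total=30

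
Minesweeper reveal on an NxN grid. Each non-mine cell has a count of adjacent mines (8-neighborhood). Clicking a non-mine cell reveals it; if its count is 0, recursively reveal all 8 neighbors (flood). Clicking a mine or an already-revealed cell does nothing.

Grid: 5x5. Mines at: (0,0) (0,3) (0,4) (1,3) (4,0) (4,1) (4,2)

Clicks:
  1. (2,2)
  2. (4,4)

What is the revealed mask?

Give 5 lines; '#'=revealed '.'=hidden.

Answer: .....
.....
..###
...##
...##

Derivation:
Click 1 (2,2) count=1: revealed 1 new [(2,2)] -> total=1
Click 2 (4,4) count=0: revealed 6 new [(2,3) (2,4) (3,3) (3,4) (4,3) (4,4)] -> total=7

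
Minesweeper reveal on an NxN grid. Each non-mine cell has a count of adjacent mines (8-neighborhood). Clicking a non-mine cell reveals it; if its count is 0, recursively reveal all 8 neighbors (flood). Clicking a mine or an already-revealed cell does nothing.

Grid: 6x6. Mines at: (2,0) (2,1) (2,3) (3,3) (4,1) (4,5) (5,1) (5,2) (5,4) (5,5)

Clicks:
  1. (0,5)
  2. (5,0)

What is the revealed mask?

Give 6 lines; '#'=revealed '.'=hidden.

Click 1 (0,5) count=0: revealed 16 new [(0,0) (0,1) (0,2) (0,3) (0,4) (0,5) (1,0) (1,1) (1,2) (1,3) (1,4) (1,5) (2,4) (2,5) (3,4) (3,5)] -> total=16
Click 2 (5,0) count=2: revealed 1 new [(5,0)] -> total=17

Answer: ######
######
....##
....##
......
#.....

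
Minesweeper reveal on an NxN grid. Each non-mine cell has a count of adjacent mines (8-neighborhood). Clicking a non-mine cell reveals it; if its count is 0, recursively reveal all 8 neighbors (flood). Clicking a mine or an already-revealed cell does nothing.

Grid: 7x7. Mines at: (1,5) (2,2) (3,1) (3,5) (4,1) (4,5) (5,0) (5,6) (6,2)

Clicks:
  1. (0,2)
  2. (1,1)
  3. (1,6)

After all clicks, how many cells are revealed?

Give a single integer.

Answer: 13

Derivation:
Click 1 (0,2) count=0: revealed 12 new [(0,0) (0,1) (0,2) (0,3) (0,4) (1,0) (1,1) (1,2) (1,3) (1,4) (2,0) (2,1)] -> total=12
Click 2 (1,1) count=1: revealed 0 new [(none)] -> total=12
Click 3 (1,6) count=1: revealed 1 new [(1,6)] -> total=13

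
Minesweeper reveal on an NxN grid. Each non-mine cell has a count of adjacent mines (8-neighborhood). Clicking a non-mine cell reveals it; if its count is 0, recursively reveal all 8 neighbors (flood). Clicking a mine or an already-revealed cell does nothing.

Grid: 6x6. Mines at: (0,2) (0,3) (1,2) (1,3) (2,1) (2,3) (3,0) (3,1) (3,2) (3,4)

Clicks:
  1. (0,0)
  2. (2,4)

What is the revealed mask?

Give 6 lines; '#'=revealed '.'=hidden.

Click 1 (0,0) count=0: revealed 4 new [(0,0) (0,1) (1,0) (1,1)] -> total=4
Click 2 (2,4) count=3: revealed 1 new [(2,4)] -> total=5

Answer: ##....
##....
....#.
......
......
......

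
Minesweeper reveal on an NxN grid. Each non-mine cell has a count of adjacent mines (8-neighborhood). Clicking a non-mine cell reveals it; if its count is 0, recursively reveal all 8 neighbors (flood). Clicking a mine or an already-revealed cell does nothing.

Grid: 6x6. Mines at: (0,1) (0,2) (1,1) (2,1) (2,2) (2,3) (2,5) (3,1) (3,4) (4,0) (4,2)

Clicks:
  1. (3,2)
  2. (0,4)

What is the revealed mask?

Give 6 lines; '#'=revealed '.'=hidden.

Click 1 (3,2) count=5: revealed 1 new [(3,2)] -> total=1
Click 2 (0,4) count=0: revealed 6 new [(0,3) (0,4) (0,5) (1,3) (1,4) (1,5)] -> total=7

Answer: ...###
...###
......
..#...
......
......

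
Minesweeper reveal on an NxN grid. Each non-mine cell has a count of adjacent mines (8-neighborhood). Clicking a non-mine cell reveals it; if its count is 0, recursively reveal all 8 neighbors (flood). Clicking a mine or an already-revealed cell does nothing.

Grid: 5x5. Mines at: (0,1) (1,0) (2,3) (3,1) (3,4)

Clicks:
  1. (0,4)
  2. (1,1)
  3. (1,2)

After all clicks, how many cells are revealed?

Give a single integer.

Click 1 (0,4) count=0: revealed 6 new [(0,2) (0,3) (0,4) (1,2) (1,3) (1,4)] -> total=6
Click 2 (1,1) count=2: revealed 1 new [(1,1)] -> total=7
Click 3 (1,2) count=2: revealed 0 new [(none)] -> total=7

Answer: 7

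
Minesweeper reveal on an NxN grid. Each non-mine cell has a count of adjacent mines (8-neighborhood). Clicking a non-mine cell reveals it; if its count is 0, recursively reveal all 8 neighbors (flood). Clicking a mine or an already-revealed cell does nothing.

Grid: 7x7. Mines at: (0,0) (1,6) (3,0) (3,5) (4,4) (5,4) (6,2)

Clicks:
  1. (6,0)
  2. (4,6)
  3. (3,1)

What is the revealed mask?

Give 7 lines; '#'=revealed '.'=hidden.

Answer: .......
.......
.......
.#.....
##....#
##.....
##.....

Derivation:
Click 1 (6,0) count=0: revealed 6 new [(4,0) (4,1) (5,0) (5,1) (6,0) (6,1)] -> total=6
Click 2 (4,6) count=1: revealed 1 new [(4,6)] -> total=7
Click 3 (3,1) count=1: revealed 1 new [(3,1)] -> total=8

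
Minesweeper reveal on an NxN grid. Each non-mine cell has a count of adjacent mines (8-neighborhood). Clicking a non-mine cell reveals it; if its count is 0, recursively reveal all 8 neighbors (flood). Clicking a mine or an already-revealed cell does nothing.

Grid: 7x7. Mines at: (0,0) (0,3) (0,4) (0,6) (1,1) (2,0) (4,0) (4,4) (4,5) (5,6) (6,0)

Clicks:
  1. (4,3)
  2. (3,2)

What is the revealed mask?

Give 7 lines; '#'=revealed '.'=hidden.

Click 1 (4,3) count=1: revealed 1 new [(4,3)] -> total=1
Click 2 (3,2) count=0: revealed 29 new [(1,2) (1,3) (1,4) (1,5) (1,6) (2,1) (2,2) (2,3) (2,4) (2,5) (2,6) (3,1) (3,2) (3,3) (3,4) (3,5) (3,6) (4,1) (4,2) (5,1) (5,2) (5,3) (5,4) (5,5) (6,1) (6,2) (6,3) (6,4) (6,5)] -> total=30

Answer: .......
..#####
.######
.######
.###...
.#####.
.#####.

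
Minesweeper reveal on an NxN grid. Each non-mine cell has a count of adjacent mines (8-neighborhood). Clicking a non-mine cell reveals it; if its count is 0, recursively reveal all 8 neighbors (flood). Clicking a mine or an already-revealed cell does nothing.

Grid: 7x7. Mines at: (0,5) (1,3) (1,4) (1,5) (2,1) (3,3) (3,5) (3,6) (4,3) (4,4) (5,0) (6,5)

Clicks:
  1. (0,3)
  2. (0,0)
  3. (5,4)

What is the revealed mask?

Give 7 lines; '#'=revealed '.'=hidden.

Click 1 (0,3) count=2: revealed 1 new [(0,3)] -> total=1
Click 2 (0,0) count=0: revealed 6 new [(0,0) (0,1) (0,2) (1,0) (1,1) (1,2)] -> total=7
Click 3 (5,4) count=3: revealed 1 new [(5,4)] -> total=8

Answer: ####...
###....
.......
.......
.......
....#..
.......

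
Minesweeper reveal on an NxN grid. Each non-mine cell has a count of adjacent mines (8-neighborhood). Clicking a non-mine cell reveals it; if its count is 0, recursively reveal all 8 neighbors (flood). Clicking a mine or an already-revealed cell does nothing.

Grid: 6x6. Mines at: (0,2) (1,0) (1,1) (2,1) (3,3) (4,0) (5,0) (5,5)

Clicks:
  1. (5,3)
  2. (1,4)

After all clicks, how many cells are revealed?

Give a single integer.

Answer: 20

Derivation:
Click 1 (5,3) count=0: revealed 8 new [(4,1) (4,2) (4,3) (4,4) (5,1) (5,2) (5,3) (5,4)] -> total=8
Click 2 (1,4) count=0: revealed 12 new [(0,3) (0,4) (0,5) (1,3) (1,4) (1,5) (2,3) (2,4) (2,5) (3,4) (3,5) (4,5)] -> total=20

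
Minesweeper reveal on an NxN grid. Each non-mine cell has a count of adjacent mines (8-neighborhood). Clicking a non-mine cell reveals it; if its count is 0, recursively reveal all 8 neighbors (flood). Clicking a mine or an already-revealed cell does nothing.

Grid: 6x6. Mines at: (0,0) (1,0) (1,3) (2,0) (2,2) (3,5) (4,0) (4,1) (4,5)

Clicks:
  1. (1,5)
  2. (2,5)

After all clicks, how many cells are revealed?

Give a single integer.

Answer: 6

Derivation:
Click 1 (1,5) count=0: revealed 6 new [(0,4) (0,5) (1,4) (1,5) (2,4) (2,5)] -> total=6
Click 2 (2,5) count=1: revealed 0 new [(none)] -> total=6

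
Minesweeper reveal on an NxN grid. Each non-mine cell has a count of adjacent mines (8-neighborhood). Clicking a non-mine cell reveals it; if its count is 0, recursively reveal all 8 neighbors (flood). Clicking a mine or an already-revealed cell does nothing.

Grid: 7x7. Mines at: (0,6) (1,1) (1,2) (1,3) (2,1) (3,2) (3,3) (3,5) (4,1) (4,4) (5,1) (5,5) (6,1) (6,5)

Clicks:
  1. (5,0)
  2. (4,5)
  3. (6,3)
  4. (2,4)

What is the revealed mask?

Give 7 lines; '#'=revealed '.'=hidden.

Answer: .......
.......
....#..
.......
.....#.
#.###..
..###..

Derivation:
Click 1 (5,0) count=3: revealed 1 new [(5,0)] -> total=1
Click 2 (4,5) count=3: revealed 1 new [(4,5)] -> total=2
Click 3 (6,3) count=0: revealed 6 new [(5,2) (5,3) (5,4) (6,2) (6,3) (6,4)] -> total=8
Click 4 (2,4) count=3: revealed 1 new [(2,4)] -> total=9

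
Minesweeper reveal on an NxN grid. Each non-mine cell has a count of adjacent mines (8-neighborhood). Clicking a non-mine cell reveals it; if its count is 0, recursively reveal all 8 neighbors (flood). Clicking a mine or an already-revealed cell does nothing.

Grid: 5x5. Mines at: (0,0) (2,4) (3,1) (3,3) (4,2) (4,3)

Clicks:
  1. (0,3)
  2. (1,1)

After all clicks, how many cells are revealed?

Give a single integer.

Answer: 11

Derivation:
Click 1 (0,3) count=0: revealed 11 new [(0,1) (0,2) (0,3) (0,4) (1,1) (1,2) (1,3) (1,4) (2,1) (2,2) (2,3)] -> total=11
Click 2 (1,1) count=1: revealed 0 new [(none)] -> total=11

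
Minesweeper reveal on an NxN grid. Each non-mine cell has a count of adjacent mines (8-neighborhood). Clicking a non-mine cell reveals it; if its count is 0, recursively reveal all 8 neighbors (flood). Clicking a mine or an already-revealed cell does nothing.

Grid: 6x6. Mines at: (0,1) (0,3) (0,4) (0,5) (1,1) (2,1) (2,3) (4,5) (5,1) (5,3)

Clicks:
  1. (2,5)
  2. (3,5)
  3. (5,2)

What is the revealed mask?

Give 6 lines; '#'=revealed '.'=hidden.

Click 1 (2,5) count=0: revealed 6 new [(1,4) (1,5) (2,4) (2,5) (3,4) (3,5)] -> total=6
Click 2 (3,5) count=1: revealed 0 new [(none)] -> total=6
Click 3 (5,2) count=2: revealed 1 new [(5,2)] -> total=7

Answer: ......
....##
....##
....##
......
..#...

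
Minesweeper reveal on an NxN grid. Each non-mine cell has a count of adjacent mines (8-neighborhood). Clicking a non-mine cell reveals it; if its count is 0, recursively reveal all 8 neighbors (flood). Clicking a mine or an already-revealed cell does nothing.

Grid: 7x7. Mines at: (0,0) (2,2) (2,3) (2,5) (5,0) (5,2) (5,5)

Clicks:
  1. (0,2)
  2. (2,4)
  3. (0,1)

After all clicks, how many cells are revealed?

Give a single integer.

Click 1 (0,2) count=0: revealed 12 new [(0,1) (0,2) (0,3) (0,4) (0,5) (0,6) (1,1) (1,2) (1,3) (1,4) (1,5) (1,6)] -> total=12
Click 2 (2,4) count=2: revealed 1 new [(2,4)] -> total=13
Click 3 (0,1) count=1: revealed 0 new [(none)] -> total=13

Answer: 13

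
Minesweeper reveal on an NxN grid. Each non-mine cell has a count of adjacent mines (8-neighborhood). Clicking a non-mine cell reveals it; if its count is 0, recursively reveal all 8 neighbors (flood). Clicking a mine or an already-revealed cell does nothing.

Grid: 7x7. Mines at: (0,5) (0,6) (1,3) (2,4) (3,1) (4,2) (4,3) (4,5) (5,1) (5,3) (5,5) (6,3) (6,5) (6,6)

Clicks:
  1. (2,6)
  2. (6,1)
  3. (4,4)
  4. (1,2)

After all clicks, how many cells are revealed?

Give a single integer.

Answer: 9

Derivation:
Click 1 (2,6) count=0: revealed 6 new [(1,5) (1,6) (2,5) (2,6) (3,5) (3,6)] -> total=6
Click 2 (6,1) count=1: revealed 1 new [(6,1)] -> total=7
Click 3 (4,4) count=4: revealed 1 new [(4,4)] -> total=8
Click 4 (1,2) count=1: revealed 1 new [(1,2)] -> total=9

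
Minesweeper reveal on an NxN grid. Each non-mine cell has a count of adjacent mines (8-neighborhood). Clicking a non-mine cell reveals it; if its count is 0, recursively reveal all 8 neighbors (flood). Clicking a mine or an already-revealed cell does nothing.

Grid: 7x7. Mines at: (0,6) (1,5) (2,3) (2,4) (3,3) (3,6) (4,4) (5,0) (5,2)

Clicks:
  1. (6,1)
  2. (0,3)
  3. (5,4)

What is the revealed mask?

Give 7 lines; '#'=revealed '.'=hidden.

Click 1 (6,1) count=2: revealed 1 new [(6,1)] -> total=1
Click 2 (0,3) count=0: revealed 19 new [(0,0) (0,1) (0,2) (0,3) (0,4) (1,0) (1,1) (1,2) (1,3) (1,4) (2,0) (2,1) (2,2) (3,0) (3,1) (3,2) (4,0) (4,1) (4,2)] -> total=20
Click 3 (5,4) count=1: revealed 1 new [(5,4)] -> total=21

Answer: #####..
#####..
###....
###....
###....
....#..
.#.....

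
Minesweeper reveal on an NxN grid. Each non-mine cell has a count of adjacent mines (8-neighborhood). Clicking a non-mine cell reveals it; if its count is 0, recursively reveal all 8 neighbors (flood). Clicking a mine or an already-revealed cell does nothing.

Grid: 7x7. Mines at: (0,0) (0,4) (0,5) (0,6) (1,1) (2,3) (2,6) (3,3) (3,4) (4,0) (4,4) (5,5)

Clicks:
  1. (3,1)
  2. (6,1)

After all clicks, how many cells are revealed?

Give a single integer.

Click 1 (3,1) count=1: revealed 1 new [(3,1)] -> total=1
Click 2 (6,1) count=0: revealed 13 new [(4,1) (4,2) (4,3) (5,0) (5,1) (5,2) (5,3) (5,4) (6,0) (6,1) (6,2) (6,3) (6,4)] -> total=14

Answer: 14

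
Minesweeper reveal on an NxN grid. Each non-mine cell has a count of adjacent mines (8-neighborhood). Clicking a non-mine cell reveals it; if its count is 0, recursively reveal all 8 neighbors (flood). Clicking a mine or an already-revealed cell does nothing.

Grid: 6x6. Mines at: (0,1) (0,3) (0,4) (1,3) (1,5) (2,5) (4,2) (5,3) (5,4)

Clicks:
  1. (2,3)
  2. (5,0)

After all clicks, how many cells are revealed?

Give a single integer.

Click 1 (2,3) count=1: revealed 1 new [(2,3)] -> total=1
Click 2 (5,0) count=0: revealed 13 new [(1,0) (1,1) (1,2) (2,0) (2,1) (2,2) (3,0) (3,1) (3,2) (4,0) (4,1) (5,0) (5,1)] -> total=14

Answer: 14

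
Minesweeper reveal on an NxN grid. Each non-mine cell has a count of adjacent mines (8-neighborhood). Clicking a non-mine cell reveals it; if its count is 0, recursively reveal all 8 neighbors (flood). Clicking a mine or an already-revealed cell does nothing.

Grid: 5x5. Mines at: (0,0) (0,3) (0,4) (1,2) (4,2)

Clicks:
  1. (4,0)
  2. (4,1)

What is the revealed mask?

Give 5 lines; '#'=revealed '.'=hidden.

Answer: .....
##...
##...
##...
##...

Derivation:
Click 1 (4,0) count=0: revealed 8 new [(1,0) (1,1) (2,0) (2,1) (3,0) (3,1) (4,0) (4,1)] -> total=8
Click 2 (4,1) count=1: revealed 0 new [(none)] -> total=8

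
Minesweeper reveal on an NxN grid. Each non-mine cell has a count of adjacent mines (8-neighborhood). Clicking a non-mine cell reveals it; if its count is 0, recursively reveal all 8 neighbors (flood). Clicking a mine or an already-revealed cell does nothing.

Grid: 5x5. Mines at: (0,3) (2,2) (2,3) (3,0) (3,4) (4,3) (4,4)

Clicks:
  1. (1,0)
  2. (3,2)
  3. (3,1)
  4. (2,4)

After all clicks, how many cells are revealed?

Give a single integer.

Click 1 (1,0) count=0: revealed 8 new [(0,0) (0,1) (0,2) (1,0) (1,1) (1,2) (2,0) (2,1)] -> total=8
Click 2 (3,2) count=3: revealed 1 new [(3,2)] -> total=9
Click 3 (3,1) count=2: revealed 1 new [(3,1)] -> total=10
Click 4 (2,4) count=2: revealed 1 new [(2,4)] -> total=11

Answer: 11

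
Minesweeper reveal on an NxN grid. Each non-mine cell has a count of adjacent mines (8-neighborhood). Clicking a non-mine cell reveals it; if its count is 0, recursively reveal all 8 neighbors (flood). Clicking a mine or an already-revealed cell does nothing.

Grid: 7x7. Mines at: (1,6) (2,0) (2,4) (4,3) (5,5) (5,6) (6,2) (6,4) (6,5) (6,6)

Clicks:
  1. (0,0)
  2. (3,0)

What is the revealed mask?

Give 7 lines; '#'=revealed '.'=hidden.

Answer: ######.
######.
.###...
####...
.......
.......
.......

Derivation:
Click 1 (0,0) count=0: revealed 18 new [(0,0) (0,1) (0,2) (0,3) (0,4) (0,5) (1,0) (1,1) (1,2) (1,3) (1,4) (1,5) (2,1) (2,2) (2,3) (3,1) (3,2) (3,3)] -> total=18
Click 2 (3,0) count=1: revealed 1 new [(3,0)] -> total=19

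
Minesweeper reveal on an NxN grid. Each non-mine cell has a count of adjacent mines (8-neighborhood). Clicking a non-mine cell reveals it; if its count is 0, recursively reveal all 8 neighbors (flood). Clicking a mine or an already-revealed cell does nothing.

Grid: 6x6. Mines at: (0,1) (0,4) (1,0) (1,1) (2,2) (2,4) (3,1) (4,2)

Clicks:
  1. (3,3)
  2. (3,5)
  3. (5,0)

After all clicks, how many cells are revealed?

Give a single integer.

Click 1 (3,3) count=3: revealed 1 new [(3,3)] -> total=1
Click 2 (3,5) count=1: revealed 1 new [(3,5)] -> total=2
Click 3 (5,0) count=0: revealed 4 new [(4,0) (4,1) (5,0) (5,1)] -> total=6

Answer: 6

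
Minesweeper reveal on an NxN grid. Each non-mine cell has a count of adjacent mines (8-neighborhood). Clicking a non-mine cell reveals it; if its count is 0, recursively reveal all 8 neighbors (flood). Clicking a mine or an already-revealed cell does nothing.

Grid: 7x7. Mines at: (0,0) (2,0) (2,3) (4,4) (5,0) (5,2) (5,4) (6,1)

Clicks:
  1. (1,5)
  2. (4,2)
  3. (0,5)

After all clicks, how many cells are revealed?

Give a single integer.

Click 1 (1,5) count=0: revealed 24 new [(0,1) (0,2) (0,3) (0,4) (0,5) (0,6) (1,1) (1,2) (1,3) (1,4) (1,5) (1,6) (2,4) (2,5) (2,6) (3,4) (3,5) (3,6) (4,5) (4,6) (5,5) (5,6) (6,5) (6,6)] -> total=24
Click 2 (4,2) count=1: revealed 1 new [(4,2)] -> total=25
Click 3 (0,5) count=0: revealed 0 new [(none)] -> total=25

Answer: 25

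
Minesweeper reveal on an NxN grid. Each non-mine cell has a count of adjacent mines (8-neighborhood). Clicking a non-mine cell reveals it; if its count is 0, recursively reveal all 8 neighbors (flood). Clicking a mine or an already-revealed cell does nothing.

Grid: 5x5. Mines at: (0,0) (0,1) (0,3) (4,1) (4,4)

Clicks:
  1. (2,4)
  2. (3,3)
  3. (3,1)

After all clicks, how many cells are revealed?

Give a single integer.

Answer: 15

Derivation:
Click 1 (2,4) count=0: revealed 15 new [(1,0) (1,1) (1,2) (1,3) (1,4) (2,0) (2,1) (2,2) (2,3) (2,4) (3,0) (3,1) (3,2) (3,3) (3,4)] -> total=15
Click 2 (3,3) count=1: revealed 0 new [(none)] -> total=15
Click 3 (3,1) count=1: revealed 0 new [(none)] -> total=15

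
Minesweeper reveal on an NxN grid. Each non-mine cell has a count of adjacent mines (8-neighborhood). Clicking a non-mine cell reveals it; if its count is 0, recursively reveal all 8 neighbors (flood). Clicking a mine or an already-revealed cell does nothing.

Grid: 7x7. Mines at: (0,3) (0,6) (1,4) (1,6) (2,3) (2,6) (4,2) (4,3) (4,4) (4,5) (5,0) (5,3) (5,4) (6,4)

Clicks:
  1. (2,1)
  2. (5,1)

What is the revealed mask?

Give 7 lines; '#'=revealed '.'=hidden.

Click 1 (2,1) count=0: revealed 14 new [(0,0) (0,1) (0,2) (1,0) (1,1) (1,2) (2,0) (2,1) (2,2) (3,0) (3,1) (3,2) (4,0) (4,1)] -> total=14
Click 2 (5,1) count=2: revealed 1 new [(5,1)] -> total=15

Answer: ###....
###....
###....
###....
##.....
.#.....
.......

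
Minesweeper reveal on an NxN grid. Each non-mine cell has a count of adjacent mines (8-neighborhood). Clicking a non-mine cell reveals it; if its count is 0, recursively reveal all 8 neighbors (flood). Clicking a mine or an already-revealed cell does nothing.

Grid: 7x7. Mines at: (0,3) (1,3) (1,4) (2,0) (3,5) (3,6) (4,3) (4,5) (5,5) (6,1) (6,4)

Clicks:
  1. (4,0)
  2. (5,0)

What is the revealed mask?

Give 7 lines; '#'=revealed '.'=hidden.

Click 1 (4,0) count=0: revealed 9 new [(3,0) (3,1) (3,2) (4,0) (4,1) (4,2) (5,0) (5,1) (5,2)] -> total=9
Click 2 (5,0) count=1: revealed 0 new [(none)] -> total=9

Answer: .......
.......
.......
###....
###....
###....
.......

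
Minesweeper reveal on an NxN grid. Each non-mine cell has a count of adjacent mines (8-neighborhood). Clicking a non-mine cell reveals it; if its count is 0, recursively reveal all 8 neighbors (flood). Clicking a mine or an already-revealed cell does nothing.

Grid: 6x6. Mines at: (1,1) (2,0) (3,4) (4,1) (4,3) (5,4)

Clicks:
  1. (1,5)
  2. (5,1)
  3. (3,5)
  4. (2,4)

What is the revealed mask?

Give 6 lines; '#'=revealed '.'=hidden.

Answer: ..####
..####
..####
.....#
......
.#....

Derivation:
Click 1 (1,5) count=0: revealed 12 new [(0,2) (0,3) (0,4) (0,5) (1,2) (1,3) (1,4) (1,5) (2,2) (2,3) (2,4) (2,5)] -> total=12
Click 2 (5,1) count=1: revealed 1 new [(5,1)] -> total=13
Click 3 (3,5) count=1: revealed 1 new [(3,5)] -> total=14
Click 4 (2,4) count=1: revealed 0 new [(none)] -> total=14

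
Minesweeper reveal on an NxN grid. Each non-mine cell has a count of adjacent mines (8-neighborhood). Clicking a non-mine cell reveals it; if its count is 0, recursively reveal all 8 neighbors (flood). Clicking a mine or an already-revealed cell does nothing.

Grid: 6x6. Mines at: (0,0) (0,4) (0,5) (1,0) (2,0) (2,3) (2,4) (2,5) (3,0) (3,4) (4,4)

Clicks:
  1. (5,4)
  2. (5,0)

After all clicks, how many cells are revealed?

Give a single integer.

Click 1 (5,4) count=1: revealed 1 new [(5,4)] -> total=1
Click 2 (5,0) count=0: revealed 11 new [(3,1) (3,2) (3,3) (4,0) (4,1) (4,2) (4,3) (5,0) (5,1) (5,2) (5,3)] -> total=12

Answer: 12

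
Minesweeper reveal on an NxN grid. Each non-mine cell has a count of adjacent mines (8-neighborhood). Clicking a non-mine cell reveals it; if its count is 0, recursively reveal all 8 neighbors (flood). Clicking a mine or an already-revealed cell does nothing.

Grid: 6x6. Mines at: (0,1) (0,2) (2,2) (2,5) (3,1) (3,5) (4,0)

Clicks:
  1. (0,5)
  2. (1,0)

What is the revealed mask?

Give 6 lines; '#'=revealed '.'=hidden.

Answer: ...###
#..###
......
......
......
......

Derivation:
Click 1 (0,5) count=0: revealed 6 new [(0,3) (0,4) (0,5) (1,3) (1,4) (1,5)] -> total=6
Click 2 (1,0) count=1: revealed 1 new [(1,0)] -> total=7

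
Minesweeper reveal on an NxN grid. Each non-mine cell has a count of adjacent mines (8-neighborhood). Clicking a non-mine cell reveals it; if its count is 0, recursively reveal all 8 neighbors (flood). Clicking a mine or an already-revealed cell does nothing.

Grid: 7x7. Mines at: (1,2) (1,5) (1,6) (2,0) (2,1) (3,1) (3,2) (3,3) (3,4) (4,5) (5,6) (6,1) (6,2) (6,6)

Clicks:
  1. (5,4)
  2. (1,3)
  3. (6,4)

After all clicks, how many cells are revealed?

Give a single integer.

Answer: 7

Derivation:
Click 1 (5,4) count=1: revealed 1 new [(5,4)] -> total=1
Click 2 (1,3) count=1: revealed 1 new [(1,3)] -> total=2
Click 3 (6,4) count=0: revealed 5 new [(5,3) (5,5) (6,3) (6,4) (6,5)] -> total=7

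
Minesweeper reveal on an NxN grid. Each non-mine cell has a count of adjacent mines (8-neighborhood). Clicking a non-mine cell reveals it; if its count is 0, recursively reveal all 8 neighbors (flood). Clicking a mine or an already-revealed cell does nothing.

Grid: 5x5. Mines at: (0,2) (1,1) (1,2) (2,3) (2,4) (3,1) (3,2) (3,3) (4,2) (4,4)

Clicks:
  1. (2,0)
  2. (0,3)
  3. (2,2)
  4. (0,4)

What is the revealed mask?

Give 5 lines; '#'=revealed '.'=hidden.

Click 1 (2,0) count=2: revealed 1 new [(2,0)] -> total=1
Click 2 (0,3) count=2: revealed 1 new [(0,3)] -> total=2
Click 3 (2,2) count=6: revealed 1 new [(2,2)] -> total=3
Click 4 (0,4) count=0: revealed 3 new [(0,4) (1,3) (1,4)] -> total=6

Answer: ...##
...##
#.#..
.....
.....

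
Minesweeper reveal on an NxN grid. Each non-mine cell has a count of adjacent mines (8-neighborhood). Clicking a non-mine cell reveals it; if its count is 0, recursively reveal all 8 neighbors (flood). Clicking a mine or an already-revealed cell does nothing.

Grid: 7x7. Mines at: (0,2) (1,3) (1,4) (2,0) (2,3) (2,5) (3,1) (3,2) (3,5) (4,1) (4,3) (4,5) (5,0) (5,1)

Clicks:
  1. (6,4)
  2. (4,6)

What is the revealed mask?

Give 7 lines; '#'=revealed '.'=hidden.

Click 1 (6,4) count=0: revealed 10 new [(5,2) (5,3) (5,4) (5,5) (5,6) (6,2) (6,3) (6,4) (6,5) (6,6)] -> total=10
Click 2 (4,6) count=2: revealed 1 new [(4,6)] -> total=11

Answer: .......
.......
.......
.......
......#
..#####
..#####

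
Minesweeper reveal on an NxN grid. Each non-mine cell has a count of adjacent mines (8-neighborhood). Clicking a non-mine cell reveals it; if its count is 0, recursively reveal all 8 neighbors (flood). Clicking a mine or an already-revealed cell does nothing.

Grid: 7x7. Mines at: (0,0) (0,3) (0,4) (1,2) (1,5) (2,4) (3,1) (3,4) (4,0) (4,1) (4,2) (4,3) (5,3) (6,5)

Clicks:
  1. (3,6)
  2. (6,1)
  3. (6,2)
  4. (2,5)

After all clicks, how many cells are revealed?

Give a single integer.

Answer: 14

Derivation:
Click 1 (3,6) count=0: revealed 8 new [(2,5) (2,6) (3,5) (3,6) (4,5) (4,6) (5,5) (5,6)] -> total=8
Click 2 (6,1) count=0: revealed 6 new [(5,0) (5,1) (5,2) (6,0) (6,1) (6,2)] -> total=14
Click 3 (6,2) count=1: revealed 0 new [(none)] -> total=14
Click 4 (2,5) count=3: revealed 0 new [(none)] -> total=14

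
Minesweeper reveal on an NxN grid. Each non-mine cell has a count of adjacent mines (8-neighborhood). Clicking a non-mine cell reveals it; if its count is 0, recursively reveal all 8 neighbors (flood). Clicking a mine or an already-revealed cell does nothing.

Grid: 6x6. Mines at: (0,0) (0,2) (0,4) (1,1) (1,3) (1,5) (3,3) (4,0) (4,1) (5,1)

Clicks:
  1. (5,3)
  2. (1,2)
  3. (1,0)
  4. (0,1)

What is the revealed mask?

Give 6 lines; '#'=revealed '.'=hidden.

Answer: .#....
#.#...
....##
....##
..####
..####

Derivation:
Click 1 (5,3) count=0: revealed 12 new [(2,4) (2,5) (3,4) (3,5) (4,2) (4,3) (4,4) (4,5) (5,2) (5,3) (5,4) (5,5)] -> total=12
Click 2 (1,2) count=3: revealed 1 new [(1,2)] -> total=13
Click 3 (1,0) count=2: revealed 1 new [(1,0)] -> total=14
Click 4 (0,1) count=3: revealed 1 new [(0,1)] -> total=15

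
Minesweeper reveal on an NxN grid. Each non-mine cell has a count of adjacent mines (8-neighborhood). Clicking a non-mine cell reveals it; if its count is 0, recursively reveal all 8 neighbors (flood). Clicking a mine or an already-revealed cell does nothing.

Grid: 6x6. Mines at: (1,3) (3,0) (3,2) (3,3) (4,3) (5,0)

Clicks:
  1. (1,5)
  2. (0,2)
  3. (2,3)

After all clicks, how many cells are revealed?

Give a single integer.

Answer: 14

Derivation:
Click 1 (1,5) count=0: revealed 12 new [(0,4) (0,5) (1,4) (1,5) (2,4) (2,5) (3,4) (3,5) (4,4) (4,5) (5,4) (5,5)] -> total=12
Click 2 (0,2) count=1: revealed 1 new [(0,2)] -> total=13
Click 3 (2,3) count=3: revealed 1 new [(2,3)] -> total=14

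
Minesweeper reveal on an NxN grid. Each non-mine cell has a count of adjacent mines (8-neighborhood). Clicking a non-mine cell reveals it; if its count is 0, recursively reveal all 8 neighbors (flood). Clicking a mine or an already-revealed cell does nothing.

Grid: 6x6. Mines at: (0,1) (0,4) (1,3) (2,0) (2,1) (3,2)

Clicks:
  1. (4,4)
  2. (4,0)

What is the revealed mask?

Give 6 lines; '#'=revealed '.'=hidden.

Answer: ......
....##
...###
##.###
######
######

Derivation:
Click 1 (4,4) count=0: revealed 22 new [(1,4) (1,5) (2,3) (2,4) (2,5) (3,0) (3,1) (3,3) (3,4) (3,5) (4,0) (4,1) (4,2) (4,3) (4,4) (4,5) (5,0) (5,1) (5,2) (5,3) (5,4) (5,5)] -> total=22
Click 2 (4,0) count=0: revealed 0 new [(none)] -> total=22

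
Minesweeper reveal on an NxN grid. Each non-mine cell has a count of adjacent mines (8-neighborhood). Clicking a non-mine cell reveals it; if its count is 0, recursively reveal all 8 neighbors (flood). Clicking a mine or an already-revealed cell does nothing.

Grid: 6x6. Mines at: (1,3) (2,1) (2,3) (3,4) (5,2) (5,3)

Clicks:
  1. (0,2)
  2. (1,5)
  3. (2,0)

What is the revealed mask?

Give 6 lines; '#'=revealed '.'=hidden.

Answer: ..#.##
....##
#...##
......
......
......

Derivation:
Click 1 (0,2) count=1: revealed 1 new [(0,2)] -> total=1
Click 2 (1,5) count=0: revealed 6 new [(0,4) (0,5) (1,4) (1,5) (2,4) (2,5)] -> total=7
Click 3 (2,0) count=1: revealed 1 new [(2,0)] -> total=8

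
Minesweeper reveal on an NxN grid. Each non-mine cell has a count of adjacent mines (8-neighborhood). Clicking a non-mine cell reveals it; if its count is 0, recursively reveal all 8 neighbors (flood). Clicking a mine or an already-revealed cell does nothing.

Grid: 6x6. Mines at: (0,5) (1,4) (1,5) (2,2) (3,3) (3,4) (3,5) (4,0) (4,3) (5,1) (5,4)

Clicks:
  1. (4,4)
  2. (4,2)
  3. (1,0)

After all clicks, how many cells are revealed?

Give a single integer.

Click 1 (4,4) count=5: revealed 1 new [(4,4)] -> total=1
Click 2 (4,2) count=3: revealed 1 new [(4,2)] -> total=2
Click 3 (1,0) count=0: revealed 12 new [(0,0) (0,1) (0,2) (0,3) (1,0) (1,1) (1,2) (1,3) (2,0) (2,1) (3,0) (3,1)] -> total=14

Answer: 14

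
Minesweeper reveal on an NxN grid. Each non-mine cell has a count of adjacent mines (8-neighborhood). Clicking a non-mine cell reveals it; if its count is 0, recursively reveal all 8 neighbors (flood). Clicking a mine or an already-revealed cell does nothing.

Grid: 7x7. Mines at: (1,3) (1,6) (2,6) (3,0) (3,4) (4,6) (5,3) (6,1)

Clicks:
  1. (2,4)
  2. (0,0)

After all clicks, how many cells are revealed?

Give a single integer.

Click 1 (2,4) count=2: revealed 1 new [(2,4)] -> total=1
Click 2 (0,0) count=0: revealed 9 new [(0,0) (0,1) (0,2) (1,0) (1,1) (1,2) (2,0) (2,1) (2,2)] -> total=10

Answer: 10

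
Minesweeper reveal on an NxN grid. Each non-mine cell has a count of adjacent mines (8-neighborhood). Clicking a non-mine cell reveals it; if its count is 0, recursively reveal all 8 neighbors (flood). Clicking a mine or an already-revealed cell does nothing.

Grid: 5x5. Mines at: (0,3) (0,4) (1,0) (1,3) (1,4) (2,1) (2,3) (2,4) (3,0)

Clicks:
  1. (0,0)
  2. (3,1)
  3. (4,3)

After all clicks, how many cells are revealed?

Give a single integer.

Click 1 (0,0) count=1: revealed 1 new [(0,0)] -> total=1
Click 2 (3,1) count=2: revealed 1 new [(3,1)] -> total=2
Click 3 (4,3) count=0: revealed 7 new [(3,2) (3,3) (3,4) (4,1) (4,2) (4,3) (4,4)] -> total=9

Answer: 9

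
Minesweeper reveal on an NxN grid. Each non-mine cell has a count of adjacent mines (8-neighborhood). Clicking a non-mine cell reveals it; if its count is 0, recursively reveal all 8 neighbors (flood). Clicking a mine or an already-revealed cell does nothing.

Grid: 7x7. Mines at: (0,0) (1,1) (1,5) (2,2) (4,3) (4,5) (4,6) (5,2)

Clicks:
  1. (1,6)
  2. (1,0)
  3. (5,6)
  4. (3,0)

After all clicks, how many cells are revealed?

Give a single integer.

Answer: 13

Derivation:
Click 1 (1,6) count=1: revealed 1 new [(1,6)] -> total=1
Click 2 (1,0) count=2: revealed 1 new [(1,0)] -> total=2
Click 3 (5,6) count=2: revealed 1 new [(5,6)] -> total=3
Click 4 (3,0) count=0: revealed 10 new [(2,0) (2,1) (3,0) (3,1) (4,0) (4,1) (5,0) (5,1) (6,0) (6,1)] -> total=13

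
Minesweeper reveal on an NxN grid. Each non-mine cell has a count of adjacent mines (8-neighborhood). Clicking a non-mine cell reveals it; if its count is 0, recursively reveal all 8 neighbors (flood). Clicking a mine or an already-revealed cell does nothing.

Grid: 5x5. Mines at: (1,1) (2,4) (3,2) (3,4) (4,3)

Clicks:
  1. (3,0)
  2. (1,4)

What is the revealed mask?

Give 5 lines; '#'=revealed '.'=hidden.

Answer: .....
....#
##...
##...
##...

Derivation:
Click 1 (3,0) count=0: revealed 6 new [(2,0) (2,1) (3,0) (3,1) (4,0) (4,1)] -> total=6
Click 2 (1,4) count=1: revealed 1 new [(1,4)] -> total=7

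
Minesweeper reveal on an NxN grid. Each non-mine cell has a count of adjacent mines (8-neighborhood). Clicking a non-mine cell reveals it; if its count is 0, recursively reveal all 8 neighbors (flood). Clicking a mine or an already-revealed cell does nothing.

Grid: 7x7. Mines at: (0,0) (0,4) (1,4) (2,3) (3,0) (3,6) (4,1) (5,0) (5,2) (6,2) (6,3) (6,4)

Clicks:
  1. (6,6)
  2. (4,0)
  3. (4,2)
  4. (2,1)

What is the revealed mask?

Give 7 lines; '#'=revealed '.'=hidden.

Answer: .......
.......
.#.....
.......
#.#..##
.....##
.....##

Derivation:
Click 1 (6,6) count=0: revealed 6 new [(4,5) (4,6) (5,5) (5,6) (6,5) (6,6)] -> total=6
Click 2 (4,0) count=3: revealed 1 new [(4,0)] -> total=7
Click 3 (4,2) count=2: revealed 1 new [(4,2)] -> total=8
Click 4 (2,1) count=1: revealed 1 new [(2,1)] -> total=9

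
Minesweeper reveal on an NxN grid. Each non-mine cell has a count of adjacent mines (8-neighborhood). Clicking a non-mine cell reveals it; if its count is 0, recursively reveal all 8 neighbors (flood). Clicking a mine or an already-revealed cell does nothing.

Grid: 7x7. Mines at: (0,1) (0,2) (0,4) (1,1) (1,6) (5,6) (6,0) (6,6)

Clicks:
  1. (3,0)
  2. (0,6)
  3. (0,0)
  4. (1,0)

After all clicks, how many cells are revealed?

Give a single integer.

Click 1 (3,0) count=0: revealed 36 new [(1,2) (1,3) (1,4) (1,5) (2,0) (2,1) (2,2) (2,3) (2,4) (2,5) (2,6) (3,0) (3,1) (3,2) (3,3) (3,4) (3,5) (3,6) (4,0) (4,1) (4,2) (4,3) (4,4) (4,5) (4,6) (5,0) (5,1) (5,2) (5,3) (5,4) (5,5) (6,1) (6,2) (6,3) (6,4) (6,5)] -> total=36
Click 2 (0,6) count=1: revealed 1 new [(0,6)] -> total=37
Click 3 (0,0) count=2: revealed 1 new [(0,0)] -> total=38
Click 4 (1,0) count=2: revealed 1 new [(1,0)] -> total=39

Answer: 39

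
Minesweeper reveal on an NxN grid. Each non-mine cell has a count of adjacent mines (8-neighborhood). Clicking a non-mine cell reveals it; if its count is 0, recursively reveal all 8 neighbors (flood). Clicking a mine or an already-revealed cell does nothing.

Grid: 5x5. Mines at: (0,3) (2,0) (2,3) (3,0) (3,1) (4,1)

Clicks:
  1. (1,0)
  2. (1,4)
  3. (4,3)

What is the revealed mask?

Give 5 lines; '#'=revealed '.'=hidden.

Answer: .....
#...#
.....
..###
..###

Derivation:
Click 1 (1,0) count=1: revealed 1 new [(1,0)] -> total=1
Click 2 (1,4) count=2: revealed 1 new [(1,4)] -> total=2
Click 3 (4,3) count=0: revealed 6 new [(3,2) (3,3) (3,4) (4,2) (4,3) (4,4)] -> total=8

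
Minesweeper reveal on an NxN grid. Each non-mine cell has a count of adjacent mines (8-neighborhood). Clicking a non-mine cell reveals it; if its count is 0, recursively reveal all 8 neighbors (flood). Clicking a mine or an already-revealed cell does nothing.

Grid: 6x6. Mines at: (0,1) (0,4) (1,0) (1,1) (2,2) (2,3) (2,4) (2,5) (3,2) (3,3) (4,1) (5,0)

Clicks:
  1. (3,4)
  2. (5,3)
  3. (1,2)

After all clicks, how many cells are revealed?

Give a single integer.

Answer: 11

Derivation:
Click 1 (3,4) count=4: revealed 1 new [(3,4)] -> total=1
Click 2 (5,3) count=0: revealed 9 new [(3,5) (4,2) (4,3) (4,4) (4,5) (5,2) (5,3) (5,4) (5,5)] -> total=10
Click 3 (1,2) count=4: revealed 1 new [(1,2)] -> total=11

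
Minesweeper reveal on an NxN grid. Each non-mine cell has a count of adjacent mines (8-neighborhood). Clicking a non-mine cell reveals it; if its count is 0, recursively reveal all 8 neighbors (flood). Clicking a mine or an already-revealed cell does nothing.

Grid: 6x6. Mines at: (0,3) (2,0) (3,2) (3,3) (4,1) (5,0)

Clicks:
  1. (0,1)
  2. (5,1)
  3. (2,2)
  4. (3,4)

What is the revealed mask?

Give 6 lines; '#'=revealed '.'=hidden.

Answer: ###...
###...
..#...
....#.
......
.#....

Derivation:
Click 1 (0,1) count=0: revealed 6 new [(0,0) (0,1) (0,2) (1,0) (1,1) (1,2)] -> total=6
Click 2 (5,1) count=2: revealed 1 new [(5,1)] -> total=7
Click 3 (2,2) count=2: revealed 1 new [(2,2)] -> total=8
Click 4 (3,4) count=1: revealed 1 new [(3,4)] -> total=9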